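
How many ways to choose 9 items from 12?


C(12,9) = 12!/(9! × 3!)
= 479001600/(362880 × 6)
= 220

C(12,9) = 220


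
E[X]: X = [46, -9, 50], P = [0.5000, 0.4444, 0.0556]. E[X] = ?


E[X] = 46*0.5000 - 9*0.4444 + 50*0.0556
= 23.0000 - 3.9996 + 2.7800
= 21.7804

E[X] = 21.7804


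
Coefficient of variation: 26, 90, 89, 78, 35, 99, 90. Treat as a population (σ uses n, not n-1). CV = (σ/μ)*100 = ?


Mean = 72.4286
SD = 27.2179
CV = (27.2179/72.4286)*100 = 37.5790%

CV = 37.5790%


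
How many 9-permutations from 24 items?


P(24,9) = 24!/15!
= 620448401733239439360000/1307674368000
= 474467051520

P(24,9) = 474467051520


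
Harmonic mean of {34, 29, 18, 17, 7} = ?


Sum of reciprocals = 1/34 + 1/29 + 1/18 + 1/17 + 1/7 = 0.321131
HM = 5/0.321131 = 15.5700

HM = 15.5700


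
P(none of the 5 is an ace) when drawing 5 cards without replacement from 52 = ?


P(no aces) = (48/52) × (47/51) × (46/50) × (45/49) × (44/48)
= 0.6588

P = 0.6588


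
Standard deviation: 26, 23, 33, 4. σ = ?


Mean = 21.5000
Variance = 115.2500
SD = sqrt(115.2500) = 10.7355

SD = 10.7355


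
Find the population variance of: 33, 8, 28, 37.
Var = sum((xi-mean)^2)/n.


Mean = 26.5000
Squared deviations: 42.2500, 342.2500, 2.2500, 110.2500
Sum = 497.0000
Variance = 497.0000/4 = 124.2500

Variance = 124.2500


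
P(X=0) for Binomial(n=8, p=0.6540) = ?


C(8,0) = 1
p^0 = 1.000000
(1-p)^8 = 0.000205
P = 1 * 1.000000 * 0.000205 = 0.0002

P(X=0) = 0.0002


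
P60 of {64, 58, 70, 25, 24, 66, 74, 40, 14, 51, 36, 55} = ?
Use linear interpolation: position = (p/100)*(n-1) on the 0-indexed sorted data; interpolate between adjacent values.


Sorted: 14, 24, 25, 36, 40, 51, 55, 58, 64, 66, 70, 74
n = 12
Index = 60/100 * 11 = 6.6000
Lower = data[6] = 55, Upper = data[7] = 58
P60 = 55 + 0.6000*(3) = 56.8000

P60 = 56.8000


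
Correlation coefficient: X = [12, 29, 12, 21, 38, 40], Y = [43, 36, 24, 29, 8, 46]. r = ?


Mean X = 25.3333, Mean Y = 31.0000
SD X = 11.279283, SD Y = 12.754084
Cov = -18.500000
r = -18.500000/(11.279283*12.754084) = -0.1286

r = -0.1286


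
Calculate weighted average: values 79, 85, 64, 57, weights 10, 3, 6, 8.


Numerator = 79*10 + 85*3 + 64*6 + 57*8 = 1885
Denominator = 10 + 3 + 6 + 8 = 27
WM = 1885/27 = 69.8148

WM = 69.8148


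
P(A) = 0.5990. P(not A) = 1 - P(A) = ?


P(not A) = 1 - 0.5990 = 0.4010

P(not A) = 0.4010


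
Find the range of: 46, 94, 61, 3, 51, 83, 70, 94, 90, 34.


Max = 94, Min = 3
Range = 94 - 3 = 91

Range = 91


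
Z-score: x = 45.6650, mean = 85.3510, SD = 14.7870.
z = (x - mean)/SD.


z = (45.6650 - 85.3510)/14.7870
= -39.6860/14.7870
= -2.6838

z = -2.6838


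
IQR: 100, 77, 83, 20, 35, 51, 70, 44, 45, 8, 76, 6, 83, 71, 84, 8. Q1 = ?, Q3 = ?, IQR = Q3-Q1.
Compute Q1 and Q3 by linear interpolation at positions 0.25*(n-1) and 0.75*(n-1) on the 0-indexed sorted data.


Sorted: 6, 8, 8, 20, 35, 44, 45, 51, 70, 71, 76, 77, 83, 83, 84, 100
Q1 (25th %ile) = 31.2500
Q3 (75th %ile) = 78.5000
IQR = 78.5000 - 31.2500 = 47.2500

IQR = 47.2500


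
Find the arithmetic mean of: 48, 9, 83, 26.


Sum = 48 + 9 + 83 + 26 = 166
n = 4
Mean = 166/4 = 41.5000

Mean = 41.5000


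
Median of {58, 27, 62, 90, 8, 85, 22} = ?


Sorted: 8, 22, 27, 58, 62, 85, 90
n = 7 (odd)
Middle value = 58

Median = 58


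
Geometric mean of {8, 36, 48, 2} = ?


Product = 8 × 36 × 48 × 2 = 27648
GM = 27648^(1/4) = 12.8948

GM = 12.8948


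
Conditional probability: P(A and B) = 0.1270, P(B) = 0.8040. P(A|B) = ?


P(A|B) = 0.1270/0.8040 = 0.1580

P(A|B) = 0.1580


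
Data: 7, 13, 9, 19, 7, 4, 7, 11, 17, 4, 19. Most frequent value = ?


Frequencies: 4:2, 7:3, 9:1, 11:1, 13:1, 17:1, 19:2
Max frequency = 3
Mode = 7

Mode = 7


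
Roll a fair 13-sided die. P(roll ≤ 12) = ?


Favorable outcomes (roll ≤ 12): 12
Total outcomes = 13
P = 12/13 = 0.9231

P = 0.9231


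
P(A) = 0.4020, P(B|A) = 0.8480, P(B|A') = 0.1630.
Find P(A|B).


P(B) = P(B|A)*P(A) + P(B|A')*P(A')
= 0.8480*0.4020 + 0.1630*0.5980
= 0.340896 + 0.097474 = 0.438370
P(A|B) = 0.340896/0.438370 = 0.7776

P(A|B) = 0.7776


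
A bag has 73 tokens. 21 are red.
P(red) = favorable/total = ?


P = 21/73 = 0.2877

P = 0.2877


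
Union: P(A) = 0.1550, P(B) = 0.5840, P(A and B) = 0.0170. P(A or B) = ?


P(A∪B) = 0.1550 + 0.5840 - 0.0170
= 0.7390 - 0.0170
= 0.7220

P(A∪B) = 0.7220


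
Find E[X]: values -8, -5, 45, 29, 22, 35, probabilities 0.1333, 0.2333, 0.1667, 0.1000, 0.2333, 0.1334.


E[X] = -8*0.1333 - 5*0.2333 + 45*0.1667 + 29*0.1000 + 22*0.2333 + 35*0.1334
= -1.0664 - 1.1665 + 7.5015 + 2.9000 + 5.1326 + 4.6690
= 17.9702

E[X] = 17.9702


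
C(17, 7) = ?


C(17,7) = 17!/(7! × 10!)
= 355687428096000/(5040 × 3628800)
= 19448

C(17,7) = 19448


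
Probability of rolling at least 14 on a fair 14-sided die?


Favorable outcomes (roll ≥ 14): 1
Total outcomes = 14
P = 1/14 = 0.0714

P = 0.0714


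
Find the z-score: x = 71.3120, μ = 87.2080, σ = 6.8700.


z = (71.3120 - 87.2080)/6.8700
= -15.8960/6.8700
= -2.3138

z = -2.3138


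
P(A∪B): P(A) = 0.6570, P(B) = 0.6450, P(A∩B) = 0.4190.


P(A∪B) = 0.6570 + 0.6450 - 0.4190
= 1.3020 - 0.4190
= 0.8830

P(A∪B) = 0.8830


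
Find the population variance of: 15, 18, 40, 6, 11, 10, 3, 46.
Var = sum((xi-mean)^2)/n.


Mean = 18.6250
Squared deviations: 13.1406, 0.3906, 456.8906, 159.3906, 58.1406, 74.3906, 244.1406, 749.3906
Sum = 1755.8750
Variance = 1755.8750/8 = 219.4844

Variance = 219.4844


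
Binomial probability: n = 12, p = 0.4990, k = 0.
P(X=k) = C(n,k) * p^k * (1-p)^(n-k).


C(12,0) = 1
p^0 = 1.000000
(1-p)^12 = 0.000250
P = 1 * 1.000000 * 0.000250 = 0.0003

P(X=0) = 0.0003


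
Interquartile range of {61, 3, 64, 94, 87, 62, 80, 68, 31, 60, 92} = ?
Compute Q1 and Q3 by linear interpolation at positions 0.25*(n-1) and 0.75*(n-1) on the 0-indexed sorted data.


Sorted: 3, 31, 60, 61, 62, 64, 68, 80, 87, 92, 94
Q1 (25th %ile) = 60.5000
Q3 (75th %ile) = 83.5000
IQR = 83.5000 - 60.5000 = 23.0000

IQR = 23.0000


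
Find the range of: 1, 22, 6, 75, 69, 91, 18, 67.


Max = 91, Min = 1
Range = 91 - 1 = 90

Range = 90


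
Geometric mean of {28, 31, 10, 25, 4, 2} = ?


Product = 28 × 31 × 10 × 25 × 4 × 2 = 1736000
GM = 1736000^(1/6) = 10.9629

GM = 10.9629


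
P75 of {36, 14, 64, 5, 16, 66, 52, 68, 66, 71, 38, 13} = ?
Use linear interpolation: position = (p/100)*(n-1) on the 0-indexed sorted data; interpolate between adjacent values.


Sorted: 5, 13, 14, 16, 36, 38, 52, 64, 66, 66, 68, 71
n = 12
Index = 75/100 * 11 = 8.2500
Lower = data[8] = 66, Upper = data[9] = 66
P75 = 66 + 0.2500*(0) = 66.0000

P75 = 66.0000


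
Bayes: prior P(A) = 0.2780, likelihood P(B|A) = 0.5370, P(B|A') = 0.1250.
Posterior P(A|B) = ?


P(B) = P(B|A)*P(A) + P(B|A')*P(A')
= 0.5370*0.2780 + 0.1250*0.7220
= 0.149286 + 0.090250 = 0.239536
P(A|B) = 0.149286/0.239536 = 0.6232

P(A|B) = 0.6232


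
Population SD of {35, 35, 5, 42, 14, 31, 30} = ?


Mean = 27.4286
Variance = 147.1020
SD = sqrt(147.1020) = 12.1286

SD = 12.1286


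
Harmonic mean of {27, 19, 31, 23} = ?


Sum of reciprocals = 1/27 + 1/19 + 1/31 + 1/23 = 0.165405
HM = 4/0.165405 = 24.1831

HM = 24.1831


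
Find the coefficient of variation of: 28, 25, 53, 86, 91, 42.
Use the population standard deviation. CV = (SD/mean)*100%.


Mean = 54.1667
SD = 25.9963
CV = (25.9963/54.1667)*100 = 47.9931%

CV = 47.9931%


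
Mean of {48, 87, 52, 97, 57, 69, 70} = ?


Sum = 48 + 87 + 52 + 97 + 57 + 69 + 70 = 480
n = 7
Mean = 480/7 = 68.5714

Mean = 68.5714


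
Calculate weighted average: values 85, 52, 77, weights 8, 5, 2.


Numerator = 85*8 + 52*5 + 77*2 = 1094
Denominator = 8 + 5 + 2 = 15
WM = 1094/15 = 72.9333

WM = 72.9333


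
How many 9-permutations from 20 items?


P(20,9) = 20!/11!
= 2432902008176640000/39916800
= 60949324800

P(20,9) = 60949324800


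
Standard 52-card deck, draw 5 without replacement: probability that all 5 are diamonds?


P(all diamonds) = (13/52) × (12/51) × (11/50) × (10/49) × (9/48)
= 0.0005

P = 0.0005


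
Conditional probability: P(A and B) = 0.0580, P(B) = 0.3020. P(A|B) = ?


P(A|B) = 0.0580/0.3020 = 0.1921

P(A|B) = 0.1921


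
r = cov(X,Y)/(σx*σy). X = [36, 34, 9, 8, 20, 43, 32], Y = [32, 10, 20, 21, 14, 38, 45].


Mean X = 26.0000, Mean Y = 25.7143
SD X = 12.750350, SD Y = 11.960820
Cov = 73.428571
r = 73.428571/(12.750350*11.960820) = 0.4815

r = 0.4815


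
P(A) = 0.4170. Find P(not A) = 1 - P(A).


P(not A) = 1 - 0.4170 = 0.5830

P(not A) = 0.5830


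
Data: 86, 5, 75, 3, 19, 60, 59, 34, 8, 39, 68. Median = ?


Sorted: 3, 5, 8, 19, 34, 39, 59, 60, 68, 75, 86
n = 11 (odd)
Middle value = 39

Median = 39


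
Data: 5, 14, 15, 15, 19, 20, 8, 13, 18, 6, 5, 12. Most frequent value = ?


Frequencies: 5:2, 6:1, 8:1, 12:1, 13:1, 14:1, 15:2, 18:1, 19:1, 20:1
Max frequency = 2
Mode = 5, 15

Mode = 5, 15


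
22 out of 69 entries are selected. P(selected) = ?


P = 22/69 = 0.3188

P = 0.3188


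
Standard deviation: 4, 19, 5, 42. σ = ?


Mean = 17.5000
Variance = 235.2500
SD = sqrt(235.2500) = 15.3379

SD = 15.3379


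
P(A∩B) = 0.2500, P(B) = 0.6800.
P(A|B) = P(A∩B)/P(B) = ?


P(A|B) = 0.2500/0.6800 = 0.3676

P(A|B) = 0.3676


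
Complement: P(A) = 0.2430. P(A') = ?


P(not A) = 1 - 0.2430 = 0.7570

P(not A) = 0.7570


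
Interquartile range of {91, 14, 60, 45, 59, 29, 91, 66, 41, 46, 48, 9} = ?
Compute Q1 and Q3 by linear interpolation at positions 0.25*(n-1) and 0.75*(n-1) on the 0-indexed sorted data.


Sorted: 9, 14, 29, 41, 45, 46, 48, 59, 60, 66, 91, 91
Q1 (25th %ile) = 38.0000
Q3 (75th %ile) = 61.5000
IQR = 61.5000 - 38.0000 = 23.5000

IQR = 23.5000


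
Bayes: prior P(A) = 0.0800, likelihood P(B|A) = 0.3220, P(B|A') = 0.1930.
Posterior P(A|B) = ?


P(B) = P(B|A)*P(A) + P(B|A')*P(A')
= 0.3220*0.0800 + 0.1930*0.9200
= 0.025760 + 0.177560 = 0.203320
P(A|B) = 0.025760/0.203320 = 0.1267

P(A|B) = 0.1267


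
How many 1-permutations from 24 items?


P(24,1) = 24!/23!
= 620448401733239439360000/25852016738884976640000
= 24

P(24,1) = 24


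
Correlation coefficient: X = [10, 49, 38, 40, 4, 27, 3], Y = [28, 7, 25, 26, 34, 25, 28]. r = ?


Mean X = 24.4286, Mean Y = 24.7143
SD X = 17.409826, SD Y = 7.777519
Cov = -102.591837
r = -102.591837/(17.409826*7.777519) = -0.7577

r = -0.7577


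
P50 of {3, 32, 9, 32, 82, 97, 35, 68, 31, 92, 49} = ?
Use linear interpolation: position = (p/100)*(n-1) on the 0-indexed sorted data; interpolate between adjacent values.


Sorted: 3, 9, 31, 32, 32, 35, 49, 68, 82, 92, 97
n = 11
Index = 50/100 * 10 = 5.0000
Lower = data[5] = 35, Upper = data[6] = 49
P50 = 35 + 0*(14) = 35.0000

P50 = 35.0000


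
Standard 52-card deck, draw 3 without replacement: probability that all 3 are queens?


P(all queens) = (4/52) × (3/51) × (2/50)
= 0.0002

P = 0.0002


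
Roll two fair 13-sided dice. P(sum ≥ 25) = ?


Total outcomes = 13×13 = 169
Favorable (sum ≥ 25): 3
P = 3/169 = 0.0178

P = 0.0178


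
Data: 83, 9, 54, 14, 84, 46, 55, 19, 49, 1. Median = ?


Sorted: 1, 9, 14, 19, 46, 49, 54, 55, 83, 84
n = 10 (even)
Middle values: 46 and 49
Median = (46+49)/2 = 47.5000

Median = 47.5000


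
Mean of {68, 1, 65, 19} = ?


Sum = 68 + 1 + 65 + 19 = 153
n = 4
Mean = 153/4 = 38.2500

Mean = 38.2500


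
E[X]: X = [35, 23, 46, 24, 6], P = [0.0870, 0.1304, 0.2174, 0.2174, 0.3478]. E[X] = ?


E[X] = 35*0.0870 + 23*0.1304 + 46*0.2174 + 24*0.2174 + 6*0.3478
= 3.0450 + 2.9992 + 10.0004 + 5.2176 + 2.0868
= 23.3490

E[X] = 23.3490


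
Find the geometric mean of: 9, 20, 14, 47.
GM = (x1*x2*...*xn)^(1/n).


Product = 9 × 20 × 14 × 47 = 118440
GM = 118440^(1/4) = 18.5513

GM = 18.5513


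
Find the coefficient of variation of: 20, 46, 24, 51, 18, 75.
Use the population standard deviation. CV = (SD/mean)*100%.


Mean = 39.0000
SD = 20.4776
CV = (20.4776/39.0000)*100 = 52.5067%

CV = 52.5067%


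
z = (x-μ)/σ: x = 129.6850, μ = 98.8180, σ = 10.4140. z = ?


z = (129.6850 - 98.8180)/10.4140
= 30.8670/10.4140
= 2.9640

z = 2.9640


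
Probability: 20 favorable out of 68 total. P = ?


P = 20/68 = 0.2941

P = 0.2941


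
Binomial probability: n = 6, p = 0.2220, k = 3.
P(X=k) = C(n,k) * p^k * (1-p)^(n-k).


C(6,3) = 20
p^3 = 0.010941
(1-p)^3 = 0.470911
P = 20 * 0.010941 * 0.470911 = 0.1030

P(X=3) = 0.1030


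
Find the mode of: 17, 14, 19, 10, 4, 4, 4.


Frequencies: 4:3, 10:1, 14:1, 17:1, 19:1
Max frequency = 3
Mode = 4

Mode = 4


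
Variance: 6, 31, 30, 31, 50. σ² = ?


Mean = 29.6000
Squared deviations: 556.9600, 1.9600, 0.1600, 1.9600, 416.1600
Sum = 977.2000
Variance = 977.2000/5 = 195.4400

Variance = 195.4400


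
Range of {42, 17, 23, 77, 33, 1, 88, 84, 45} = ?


Max = 88, Min = 1
Range = 88 - 1 = 87

Range = 87


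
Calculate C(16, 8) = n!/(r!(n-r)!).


C(16,8) = 16!/(8! × 8!)
= 20922789888000/(40320 × 40320)
= 12870

C(16,8) = 12870


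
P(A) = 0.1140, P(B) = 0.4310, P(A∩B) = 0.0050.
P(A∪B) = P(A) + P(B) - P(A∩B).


P(A∪B) = 0.1140 + 0.4310 - 0.0050
= 0.5450 - 0.0050
= 0.5400

P(A∪B) = 0.5400


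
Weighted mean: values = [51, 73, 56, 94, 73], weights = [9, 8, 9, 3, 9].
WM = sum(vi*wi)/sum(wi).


Numerator = 51*9 + 73*8 + 56*9 + 94*3 + 73*9 = 2486
Denominator = 9 + 8 + 9 + 3 + 9 = 38
WM = 2486/38 = 65.4211

WM = 65.4211


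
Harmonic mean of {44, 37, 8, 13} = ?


Sum of reciprocals = 1/44 + 1/37 + 1/8 + 1/13 = 0.251677
HM = 4/0.251677 = 15.8934

HM = 15.8934


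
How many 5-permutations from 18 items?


P(18,5) = 18!/13!
= 6402373705728000/6227020800
= 1028160

P(18,5) = 1028160


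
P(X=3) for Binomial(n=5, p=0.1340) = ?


C(5,3) = 10
p^3 = 0.002406
(1-p)^2 = 0.749956
P = 10 * 0.002406 * 0.749956 = 0.0180

P(X=3) = 0.0180


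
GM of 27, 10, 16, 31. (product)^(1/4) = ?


Product = 27 × 10 × 16 × 31 = 133920
GM = 133920^(1/4) = 19.1298

GM = 19.1298


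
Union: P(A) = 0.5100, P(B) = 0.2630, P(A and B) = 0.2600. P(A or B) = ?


P(A∪B) = 0.5100 + 0.2630 - 0.2600
= 0.7730 - 0.2600
= 0.5130

P(A∪B) = 0.5130


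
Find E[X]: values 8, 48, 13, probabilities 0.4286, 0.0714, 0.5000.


E[X] = 8*0.4286 + 48*0.0714 + 13*0.5000
= 3.4288 + 3.4272 + 6.5000
= 13.3560

E[X] = 13.3560


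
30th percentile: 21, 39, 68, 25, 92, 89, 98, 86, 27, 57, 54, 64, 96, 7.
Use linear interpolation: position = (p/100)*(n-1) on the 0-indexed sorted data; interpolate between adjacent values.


Sorted: 7, 21, 25, 27, 39, 54, 57, 64, 68, 86, 89, 92, 96, 98
n = 14
Index = 30/100 * 13 = 3.9000
Lower = data[3] = 27, Upper = data[4] = 39
P30 = 27 + 0.9000*(12) = 37.8000

P30 = 37.8000


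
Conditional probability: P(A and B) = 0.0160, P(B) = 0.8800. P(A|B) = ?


P(A|B) = 0.0160/0.8800 = 0.0182

P(A|B) = 0.0182


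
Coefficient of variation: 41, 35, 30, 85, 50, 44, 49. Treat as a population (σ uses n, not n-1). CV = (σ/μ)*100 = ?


Mean = 47.7143
SD = 16.6108
CV = (16.6108/47.7143)*100 = 34.8130%

CV = 34.8130%


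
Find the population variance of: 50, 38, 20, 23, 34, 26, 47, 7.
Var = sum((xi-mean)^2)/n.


Mean = 30.6250
Squared deviations: 375.3906, 54.3906, 112.8906, 58.1406, 11.3906, 21.3906, 268.1406, 558.1406
Sum = 1459.8750
Variance = 1459.8750/8 = 182.4844

Variance = 182.4844


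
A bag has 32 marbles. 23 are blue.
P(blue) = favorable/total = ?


P = 23/32 = 0.7188

P = 0.7188


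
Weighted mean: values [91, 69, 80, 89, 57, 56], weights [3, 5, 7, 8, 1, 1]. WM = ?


Numerator = 91*3 + 69*5 + 80*7 + 89*8 + 57*1 + 56*1 = 2003
Denominator = 3 + 5 + 7 + 8 + 1 + 1 = 25
WM = 2003/25 = 80.1200

WM = 80.1200


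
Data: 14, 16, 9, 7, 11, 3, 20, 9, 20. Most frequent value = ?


Frequencies: 3:1, 7:1, 9:2, 11:1, 14:1, 16:1, 20:2
Max frequency = 2
Mode = 9, 20

Mode = 9, 20


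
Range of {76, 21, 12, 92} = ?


Max = 92, Min = 12
Range = 92 - 12 = 80

Range = 80


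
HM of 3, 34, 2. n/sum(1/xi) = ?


Sum of reciprocals = 1/3 + 1/34 + 1/2 = 0.862745
HM = 3/0.862745 = 3.4773

HM = 3.4773


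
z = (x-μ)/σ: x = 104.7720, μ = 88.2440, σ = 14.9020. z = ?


z = (104.7720 - 88.2440)/14.9020
= 16.5280/14.9020
= 1.1091

z = 1.1091


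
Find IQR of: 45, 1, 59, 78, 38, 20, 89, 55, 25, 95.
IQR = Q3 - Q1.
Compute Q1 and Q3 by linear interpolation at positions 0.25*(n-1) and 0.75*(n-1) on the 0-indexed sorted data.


Sorted: 1, 20, 25, 38, 45, 55, 59, 78, 89, 95
Q1 (25th %ile) = 28.2500
Q3 (75th %ile) = 73.2500
IQR = 73.2500 - 28.2500 = 45.0000

IQR = 45.0000


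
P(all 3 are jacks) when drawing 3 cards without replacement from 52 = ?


P(all jacks) = (4/52) × (3/51) × (2/50)
= 0.0002

P = 0.0002


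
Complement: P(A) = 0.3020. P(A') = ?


P(not A) = 1 - 0.3020 = 0.6980

P(not A) = 0.6980


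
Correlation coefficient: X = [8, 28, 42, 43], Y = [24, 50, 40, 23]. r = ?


Mean X = 30.2500, Mean Y = 34.2500
SD X = 14.148763, SD Y = 11.321992
Cov = 29.187500
r = 29.187500/(14.148763*11.321992) = 0.1822

r = 0.1822


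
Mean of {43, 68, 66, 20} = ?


Sum = 43 + 68 + 66 + 20 = 197
n = 4
Mean = 197/4 = 49.2500

Mean = 49.2500


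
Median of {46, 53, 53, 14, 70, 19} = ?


Sorted: 14, 19, 46, 53, 53, 70
n = 6 (even)
Middle values: 46 and 53
Median = (46+53)/2 = 49.5000

Median = 49.5000


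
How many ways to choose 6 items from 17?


C(17,6) = 17!/(6! × 11!)
= 355687428096000/(720 × 39916800)
= 12376

C(17,6) = 12376


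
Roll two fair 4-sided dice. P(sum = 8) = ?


Total outcomes = 4×4 = 16
Favorable (sum = 8): 1
P = 1/16 = 0.0625

P = 0.0625


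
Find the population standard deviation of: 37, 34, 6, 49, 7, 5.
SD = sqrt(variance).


Mean = 23.0000
Variance = 310.3333
SD = sqrt(310.3333) = 17.6163

SD = 17.6163


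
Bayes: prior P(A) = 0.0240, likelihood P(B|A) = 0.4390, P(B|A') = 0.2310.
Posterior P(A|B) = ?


P(B) = P(B|A)*P(A) + P(B|A')*P(A')
= 0.4390*0.0240 + 0.2310*0.9760
= 0.010536 + 0.225456 = 0.235992
P(A|B) = 0.010536/0.235992 = 0.0446

P(A|B) = 0.0446


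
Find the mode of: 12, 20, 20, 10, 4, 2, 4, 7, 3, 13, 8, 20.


Frequencies: 2:1, 3:1, 4:2, 7:1, 8:1, 10:1, 12:1, 13:1, 20:3
Max frequency = 3
Mode = 20

Mode = 20


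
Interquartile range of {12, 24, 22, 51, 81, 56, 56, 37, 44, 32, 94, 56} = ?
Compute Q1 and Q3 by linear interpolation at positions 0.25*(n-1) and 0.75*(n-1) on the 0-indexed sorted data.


Sorted: 12, 22, 24, 32, 37, 44, 51, 56, 56, 56, 81, 94
Q1 (25th %ile) = 30.0000
Q3 (75th %ile) = 56.0000
IQR = 56.0000 - 30.0000 = 26.0000

IQR = 26.0000


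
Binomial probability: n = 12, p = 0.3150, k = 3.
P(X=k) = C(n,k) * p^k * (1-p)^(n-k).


C(12,3) = 220
p^3 = 0.031256
(1-p)^9 = 0.033206
P = 220 * 0.031256 * 0.033206 = 0.2283

P(X=3) = 0.2283


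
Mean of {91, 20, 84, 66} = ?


Sum = 91 + 20 + 84 + 66 = 261
n = 4
Mean = 261/4 = 65.2500

Mean = 65.2500


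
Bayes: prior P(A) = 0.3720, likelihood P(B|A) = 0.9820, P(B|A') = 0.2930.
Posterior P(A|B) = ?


P(B) = P(B|A)*P(A) + P(B|A')*P(A')
= 0.9820*0.3720 + 0.2930*0.6280
= 0.365304 + 0.184004 = 0.549308
P(A|B) = 0.365304/0.549308 = 0.6650

P(A|B) = 0.6650


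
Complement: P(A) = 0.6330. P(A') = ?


P(not A) = 1 - 0.6330 = 0.3670

P(not A) = 0.3670


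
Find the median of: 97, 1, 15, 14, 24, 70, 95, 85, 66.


Sorted: 1, 14, 15, 24, 66, 70, 85, 95, 97
n = 9 (odd)
Middle value = 66

Median = 66


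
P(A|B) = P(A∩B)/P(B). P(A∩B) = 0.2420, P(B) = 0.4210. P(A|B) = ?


P(A|B) = 0.2420/0.4210 = 0.5748

P(A|B) = 0.5748


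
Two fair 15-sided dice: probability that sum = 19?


Total outcomes = 15×15 = 225
Favorable (sum = 19): 12
P = 12/225 = 0.0533

P = 0.0533


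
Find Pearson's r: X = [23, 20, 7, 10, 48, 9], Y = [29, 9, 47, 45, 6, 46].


Mean X = 19.5000, Mean Y = 30.3333
SD X = 14.032700, SD Y = 17.259458
Cov = -203.500000
r = -203.500000/(14.032700*17.259458) = -0.8402

r = -0.8402


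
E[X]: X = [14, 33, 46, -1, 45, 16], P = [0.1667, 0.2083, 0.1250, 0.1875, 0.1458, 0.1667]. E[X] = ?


E[X] = 14*0.1667 + 33*0.2083 + 46*0.1250 - 1*0.1875 + 45*0.1458 + 16*0.1667
= 2.3338 + 6.8739 + 5.7500 - 0.1875 + 6.5610 + 2.6672
= 23.9984

E[X] = 23.9984


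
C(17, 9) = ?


C(17,9) = 17!/(9! × 8!)
= 355687428096000/(362880 × 40320)
= 24310

C(17,9) = 24310


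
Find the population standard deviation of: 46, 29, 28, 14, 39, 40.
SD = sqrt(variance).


Mean = 32.6667
Variance = 109.2222
SD = sqrt(109.2222) = 10.4509

SD = 10.4509


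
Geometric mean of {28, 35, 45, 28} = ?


Product = 28 × 35 × 45 × 28 = 1234800
GM = 1234800^(1/4) = 33.3349

GM = 33.3349


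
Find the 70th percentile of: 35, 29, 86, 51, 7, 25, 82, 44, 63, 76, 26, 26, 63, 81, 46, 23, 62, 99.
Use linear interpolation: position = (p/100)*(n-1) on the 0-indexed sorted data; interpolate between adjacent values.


Sorted: 7, 23, 25, 26, 26, 29, 35, 44, 46, 51, 62, 63, 63, 76, 81, 82, 86, 99
n = 18
Index = 70/100 * 17 = 11.9000
Lower = data[11] = 63, Upper = data[12] = 63
P70 = 63 + 0.9000*(0) = 63.0000

P70 = 63.0000


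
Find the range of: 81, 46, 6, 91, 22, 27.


Max = 91, Min = 6
Range = 91 - 6 = 85

Range = 85


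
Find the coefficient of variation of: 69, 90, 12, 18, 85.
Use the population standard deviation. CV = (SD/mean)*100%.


Mean = 54.8000
SD = 33.2830
CV = (33.2830/54.8000)*100 = 60.7355%

CV = 60.7355%


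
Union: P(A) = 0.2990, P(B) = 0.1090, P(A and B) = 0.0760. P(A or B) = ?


P(A∪B) = 0.2990 + 0.1090 - 0.0760
= 0.4080 - 0.0760
= 0.3320

P(A∪B) = 0.3320


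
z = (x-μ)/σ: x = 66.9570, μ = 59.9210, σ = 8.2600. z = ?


z = (66.9570 - 59.9210)/8.2600
= 7.0360/8.2600
= 0.8518

z = 0.8518


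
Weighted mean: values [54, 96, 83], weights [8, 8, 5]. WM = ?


Numerator = 54*8 + 96*8 + 83*5 = 1615
Denominator = 8 + 8 + 5 = 21
WM = 1615/21 = 76.9048

WM = 76.9048


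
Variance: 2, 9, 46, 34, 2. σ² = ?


Mean = 18.6000
Squared deviations: 275.5600, 92.1600, 750.7600, 237.1600, 275.5600
Sum = 1631.2000
Variance = 1631.2000/5 = 326.2400

Variance = 326.2400


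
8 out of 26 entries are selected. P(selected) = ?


P = 8/26 = 0.3077

P = 0.3077


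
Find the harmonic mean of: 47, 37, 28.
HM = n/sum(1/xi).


Sum of reciprocals = 1/47 + 1/37 + 1/28 = 0.084018
HM = 3/0.084018 = 35.7067

HM = 35.7067


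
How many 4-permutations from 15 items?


P(15,4) = 15!/11!
= 1307674368000/39916800
= 32760

P(15,4) = 32760


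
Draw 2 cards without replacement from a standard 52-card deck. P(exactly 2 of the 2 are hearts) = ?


Hypergeometric: P(X=2) = C(13,2)·C(39,0) / C(52,2)
= 78 × 1 / 1326
= 78/1326 = 0.0588

P = 0.0588


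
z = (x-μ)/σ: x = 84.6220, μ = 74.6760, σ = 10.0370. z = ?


z = (84.6220 - 74.6760)/10.0370
= 9.9460/10.0370
= 0.9909

z = 0.9909


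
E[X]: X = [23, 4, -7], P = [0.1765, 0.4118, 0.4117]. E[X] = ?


E[X] = 23*0.1765 + 4*0.4118 - 7*0.4117
= 4.0595 + 1.6472 - 2.8819
= 2.8248

E[X] = 2.8248


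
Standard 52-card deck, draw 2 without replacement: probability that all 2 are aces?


P(all aces) = (4/52) × (3/51)
= 0.0045

P = 0.0045


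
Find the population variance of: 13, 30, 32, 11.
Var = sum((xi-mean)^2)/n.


Mean = 21.5000
Squared deviations: 72.2500, 72.2500, 110.2500, 110.2500
Sum = 365.0000
Variance = 365.0000/4 = 91.2500

Variance = 91.2500


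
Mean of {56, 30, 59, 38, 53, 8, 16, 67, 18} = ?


Sum = 56 + 30 + 59 + 38 + 53 + 8 + 16 + 67 + 18 = 345
n = 9
Mean = 345/9 = 38.3333

Mean = 38.3333


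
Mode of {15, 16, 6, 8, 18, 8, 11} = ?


Frequencies: 6:1, 8:2, 11:1, 15:1, 16:1, 18:1
Max frequency = 2
Mode = 8

Mode = 8


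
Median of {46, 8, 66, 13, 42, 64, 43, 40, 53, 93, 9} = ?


Sorted: 8, 9, 13, 40, 42, 43, 46, 53, 64, 66, 93
n = 11 (odd)
Middle value = 43

Median = 43


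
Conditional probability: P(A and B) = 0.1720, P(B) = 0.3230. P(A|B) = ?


P(A|B) = 0.1720/0.3230 = 0.5325

P(A|B) = 0.5325


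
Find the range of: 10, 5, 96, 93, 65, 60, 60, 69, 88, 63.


Max = 96, Min = 5
Range = 96 - 5 = 91

Range = 91


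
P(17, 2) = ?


P(17,2) = 17!/15!
= 355687428096000/1307674368000
= 272

P(17,2) = 272


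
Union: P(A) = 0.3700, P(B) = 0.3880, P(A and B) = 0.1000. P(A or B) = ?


P(A∪B) = 0.3700 + 0.3880 - 0.1000
= 0.7580 - 0.1000
= 0.6580

P(A∪B) = 0.6580


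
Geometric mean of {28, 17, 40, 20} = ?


Product = 28 × 17 × 40 × 20 = 380800
GM = 380800^(1/4) = 24.8413

GM = 24.8413


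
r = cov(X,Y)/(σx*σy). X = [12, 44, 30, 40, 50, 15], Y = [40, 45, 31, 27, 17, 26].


Mean X = 31.8333, Mean Y = 31.0000
SD X = 14.287718, SD Y = 9.255629
Cov = -35.166667
r = -35.166667/(14.287718*9.255629) = -0.2659

r = -0.2659


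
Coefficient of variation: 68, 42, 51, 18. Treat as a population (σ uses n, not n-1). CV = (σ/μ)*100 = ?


Mean = 44.7500
SD = 18.0468
CV = (18.0468/44.7500)*100 = 40.3281%

CV = 40.3281%


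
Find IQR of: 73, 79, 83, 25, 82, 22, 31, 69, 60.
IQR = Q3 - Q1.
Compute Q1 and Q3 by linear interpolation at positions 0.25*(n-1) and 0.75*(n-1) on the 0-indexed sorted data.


Sorted: 22, 25, 31, 60, 69, 73, 79, 82, 83
Q1 (25th %ile) = 31.0000
Q3 (75th %ile) = 79.0000
IQR = 79.0000 - 31.0000 = 48.0000

IQR = 48.0000


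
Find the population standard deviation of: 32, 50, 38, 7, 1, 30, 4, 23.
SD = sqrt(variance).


Mean = 23.1250
Variance = 273.1094
SD = sqrt(273.1094) = 16.5260

SD = 16.5260


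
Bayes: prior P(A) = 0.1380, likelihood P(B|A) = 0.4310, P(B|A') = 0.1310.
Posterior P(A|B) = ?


P(B) = P(B|A)*P(A) + P(B|A')*P(A')
= 0.4310*0.1380 + 0.1310*0.8620
= 0.059478 + 0.112922 = 0.172400
P(A|B) = 0.059478/0.172400 = 0.3450

P(A|B) = 0.3450


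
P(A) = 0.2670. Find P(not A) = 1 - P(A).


P(not A) = 1 - 0.2670 = 0.7330

P(not A) = 0.7330


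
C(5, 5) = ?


C(5,5) = 5!/(5! × 0!)
= 120/(120 × 1)
= 1

C(5,5) = 1


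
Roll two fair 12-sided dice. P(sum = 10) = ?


Total outcomes = 12×12 = 144
Favorable (sum = 10): 9
P = 9/144 = 0.0625

P = 0.0625


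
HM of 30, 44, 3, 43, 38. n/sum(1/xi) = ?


Sum of reciprocals = 1/30 + 1/44 + 1/3 + 1/43 + 1/38 = 0.438966
HM = 5/0.438966 = 11.3904

HM = 11.3904


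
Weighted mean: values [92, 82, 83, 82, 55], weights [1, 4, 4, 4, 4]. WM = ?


Numerator = 92*1 + 82*4 + 83*4 + 82*4 + 55*4 = 1300
Denominator = 1 + 4 + 4 + 4 + 4 = 17
WM = 1300/17 = 76.4706

WM = 76.4706


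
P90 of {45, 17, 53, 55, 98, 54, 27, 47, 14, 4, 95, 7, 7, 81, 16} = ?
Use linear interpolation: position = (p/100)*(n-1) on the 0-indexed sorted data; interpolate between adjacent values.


Sorted: 4, 7, 7, 14, 16, 17, 27, 45, 47, 53, 54, 55, 81, 95, 98
n = 15
Index = 90/100 * 14 = 12.6000
Lower = data[12] = 81, Upper = data[13] = 95
P90 = 81 + 0.6000*(14) = 89.4000

P90 = 89.4000


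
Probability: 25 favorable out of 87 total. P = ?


P = 25/87 = 0.2874

P = 0.2874


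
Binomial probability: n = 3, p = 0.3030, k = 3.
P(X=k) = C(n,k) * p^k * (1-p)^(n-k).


C(3,3) = 1
p^3 = 0.027818
(1-p)^0 = 1.000000
P = 1 * 0.027818 * 1.000000 = 0.0278

P(X=3) = 0.0278


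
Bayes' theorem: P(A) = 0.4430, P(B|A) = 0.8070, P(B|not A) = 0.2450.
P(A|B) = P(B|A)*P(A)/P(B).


P(B) = P(B|A)*P(A) + P(B|A')*P(A')
= 0.8070*0.4430 + 0.2450*0.5570
= 0.357501 + 0.136465 = 0.493966
P(A|B) = 0.357501/0.493966 = 0.7237

P(A|B) = 0.7237


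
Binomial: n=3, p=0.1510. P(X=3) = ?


C(3,3) = 1
p^3 = 0.003443
(1-p)^0 = 1.000000
P = 1 * 0.003443 * 1.000000 = 0.0034

P(X=3) = 0.0034


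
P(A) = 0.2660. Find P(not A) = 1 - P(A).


P(not A) = 1 - 0.2660 = 0.7340

P(not A) = 0.7340


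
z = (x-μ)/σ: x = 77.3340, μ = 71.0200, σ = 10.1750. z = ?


z = (77.3340 - 71.0200)/10.1750
= 6.3140/10.1750
= 0.6205

z = 0.6205


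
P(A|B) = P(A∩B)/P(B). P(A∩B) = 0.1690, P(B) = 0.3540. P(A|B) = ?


P(A|B) = 0.1690/0.3540 = 0.4774

P(A|B) = 0.4774


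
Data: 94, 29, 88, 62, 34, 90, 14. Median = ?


Sorted: 14, 29, 34, 62, 88, 90, 94
n = 7 (odd)
Middle value = 62

Median = 62


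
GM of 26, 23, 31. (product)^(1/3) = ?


Product = 26 × 23 × 31 = 18538
GM = 18538^(1/3) = 26.4660

GM = 26.4660


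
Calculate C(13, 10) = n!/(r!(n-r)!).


C(13,10) = 13!/(10! × 3!)
= 6227020800/(3628800 × 6)
= 286

C(13,10) = 286


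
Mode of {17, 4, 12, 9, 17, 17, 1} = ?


Frequencies: 1:1, 4:1, 9:1, 12:1, 17:3
Max frequency = 3
Mode = 17

Mode = 17


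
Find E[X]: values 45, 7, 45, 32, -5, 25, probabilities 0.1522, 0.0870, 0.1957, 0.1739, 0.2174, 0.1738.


E[X] = 45*0.1522 + 7*0.0870 + 45*0.1957 + 32*0.1739 - 5*0.2174 + 25*0.1738
= 6.8490 + 0.6090 + 8.8065 + 5.5648 - 1.0870 + 4.3450
= 25.0873

E[X] = 25.0873


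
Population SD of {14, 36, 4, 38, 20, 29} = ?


Mean = 23.5000
Variance = 146.5833
SD = sqrt(146.5833) = 12.1072

SD = 12.1072


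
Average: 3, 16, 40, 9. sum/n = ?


Sum = 3 + 16 + 40 + 9 = 68
n = 4
Mean = 68/4 = 17.0000

Mean = 17.0000


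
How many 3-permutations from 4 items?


P(4,3) = 4!/1!
= 24/1
= 24

P(4,3) = 24


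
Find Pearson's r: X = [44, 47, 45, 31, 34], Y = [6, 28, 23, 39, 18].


Mean X = 40.2000, Mean Y = 22.8000
SD X = 6.431174, SD Y = 10.906879
Cov = -29.360000
r = -29.360000/(6.431174*10.906879) = -0.4186

r = -0.4186


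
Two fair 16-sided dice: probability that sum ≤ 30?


Total outcomes = 16×16 = 256
Favorable (sum ≤ 30): 253
P = 253/256 = 0.9883

P = 0.9883


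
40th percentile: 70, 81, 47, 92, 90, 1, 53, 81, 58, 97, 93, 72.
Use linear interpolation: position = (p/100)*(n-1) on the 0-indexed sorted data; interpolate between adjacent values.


Sorted: 1, 47, 53, 58, 70, 72, 81, 81, 90, 92, 93, 97
n = 12
Index = 40/100 * 11 = 4.4000
Lower = data[4] = 70, Upper = data[5] = 72
P40 = 70 + 0.4000*(2) = 70.8000

P40 = 70.8000


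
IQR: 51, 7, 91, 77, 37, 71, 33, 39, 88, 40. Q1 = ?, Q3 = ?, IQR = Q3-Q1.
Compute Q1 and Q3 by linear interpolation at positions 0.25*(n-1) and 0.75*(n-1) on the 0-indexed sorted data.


Sorted: 7, 33, 37, 39, 40, 51, 71, 77, 88, 91
Q1 (25th %ile) = 37.5000
Q3 (75th %ile) = 75.5000
IQR = 75.5000 - 37.5000 = 38.0000

IQR = 38.0000


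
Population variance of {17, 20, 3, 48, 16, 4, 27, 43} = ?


Mean = 22.2500
Squared deviations: 27.5625, 5.0625, 370.5625, 663.0625, 39.0625, 333.0625, 22.5625, 430.5625
Sum = 1891.5000
Variance = 1891.5000/8 = 236.4375

Variance = 236.4375


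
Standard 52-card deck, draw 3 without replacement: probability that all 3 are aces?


P(all aces) = (4/52) × (3/51) × (2/50)
= 0.0002

P = 0.0002


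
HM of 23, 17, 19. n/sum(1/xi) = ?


Sum of reciprocals = 1/23 + 1/17 + 1/19 = 0.154933
HM = 3/0.154933 = 19.3632

HM = 19.3632


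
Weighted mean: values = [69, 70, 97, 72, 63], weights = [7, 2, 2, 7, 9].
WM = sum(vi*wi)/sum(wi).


Numerator = 69*7 + 70*2 + 97*2 + 72*7 + 63*9 = 1888
Denominator = 7 + 2 + 2 + 7 + 9 = 27
WM = 1888/27 = 69.9259

WM = 69.9259


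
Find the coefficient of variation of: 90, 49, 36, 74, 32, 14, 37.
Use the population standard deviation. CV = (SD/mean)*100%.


Mean = 47.4286
SD = 24.2479
CV = (24.2479/47.4286)*100 = 51.1250%

CV = 51.1250%


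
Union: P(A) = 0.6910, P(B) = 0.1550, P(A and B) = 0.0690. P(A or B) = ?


P(A∪B) = 0.6910 + 0.1550 - 0.0690
= 0.8460 - 0.0690
= 0.7770

P(A∪B) = 0.7770


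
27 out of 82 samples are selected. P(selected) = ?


P = 27/82 = 0.3293

P = 0.3293


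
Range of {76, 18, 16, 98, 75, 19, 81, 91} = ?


Max = 98, Min = 16
Range = 98 - 16 = 82

Range = 82


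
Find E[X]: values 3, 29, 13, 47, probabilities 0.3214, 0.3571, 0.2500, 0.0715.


E[X] = 3*0.3214 + 29*0.3571 + 13*0.2500 + 47*0.0715
= 0.9642 + 10.3559 + 3.2500 + 3.3605
= 17.9306

E[X] = 17.9306


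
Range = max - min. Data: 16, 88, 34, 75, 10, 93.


Max = 93, Min = 10
Range = 93 - 10 = 83

Range = 83


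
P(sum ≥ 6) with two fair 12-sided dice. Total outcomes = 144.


Total outcomes = 12×12 = 144
Favorable (sum ≥ 6): 134
P = 134/144 = 0.9306

P = 0.9306


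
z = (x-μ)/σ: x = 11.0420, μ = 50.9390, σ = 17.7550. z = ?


z = (11.0420 - 50.9390)/17.7550
= -39.8970/17.7550
= -2.2471

z = -2.2471


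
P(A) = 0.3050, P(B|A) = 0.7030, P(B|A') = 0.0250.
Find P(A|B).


P(B) = P(B|A)*P(A) + P(B|A')*P(A')
= 0.7030*0.3050 + 0.0250*0.6950
= 0.214415 + 0.017375 = 0.231790
P(A|B) = 0.214415/0.231790 = 0.9250

P(A|B) = 0.9250


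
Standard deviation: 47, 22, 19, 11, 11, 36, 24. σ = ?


Mean = 24.2857
Variance = 148.4898
SD = sqrt(148.4898) = 12.1856

SD = 12.1856


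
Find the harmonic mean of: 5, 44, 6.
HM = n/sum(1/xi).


Sum of reciprocals = 1/5 + 1/44 + 1/6 = 0.389394
HM = 3/0.389394 = 7.7043

HM = 7.7043


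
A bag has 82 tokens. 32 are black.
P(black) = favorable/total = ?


P = 32/82 = 0.3902

P = 0.3902


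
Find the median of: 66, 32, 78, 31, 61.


Sorted: 31, 32, 61, 66, 78
n = 5 (odd)
Middle value = 61

Median = 61


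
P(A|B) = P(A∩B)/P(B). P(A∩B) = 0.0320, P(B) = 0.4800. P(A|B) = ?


P(A|B) = 0.0320/0.4800 = 0.0667

P(A|B) = 0.0667


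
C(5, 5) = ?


C(5,5) = 5!/(5! × 0!)
= 120/(120 × 1)
= 1

C(5,5) = 1


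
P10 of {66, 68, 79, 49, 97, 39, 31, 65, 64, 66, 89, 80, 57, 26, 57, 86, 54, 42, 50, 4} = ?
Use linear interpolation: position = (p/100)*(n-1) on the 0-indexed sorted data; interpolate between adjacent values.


Sorted: 4, 26, 31, 39, 42, 49, 50, 54, 57, 57, 64, 65, 66, 66, 68, 79, 80, 86, 89, 97
n = 20
Index = 10/100 * 19 = 1.9000
Lower = data[1] = 26, Upper = data[2] = 31
P10 = 26 + 0.9000*(5) = 30.5000

P10 = 30.5000


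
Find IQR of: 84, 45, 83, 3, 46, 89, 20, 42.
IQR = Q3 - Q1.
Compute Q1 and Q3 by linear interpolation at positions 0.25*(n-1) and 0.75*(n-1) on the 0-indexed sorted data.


Sorted: 3, 20, 42, 45, 46, 83, 84, 89
Q1 (25th %ile) = 36.5000
Q3 (75th %ile) = 83.2500
IQR = 83.2500 - 36.5000 = 46.7500

IQR = 46.7500


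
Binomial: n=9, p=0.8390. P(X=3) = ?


C(9,3) = 84
p^3 = 0.590590
(1-p)^6 = 1.741627e-05
P = 84 * 0.590590 * 1.741627e-05 = 0.0009

P(X=3) = 0.0009


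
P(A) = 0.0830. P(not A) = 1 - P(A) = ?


P(not A) = 1 - 0.0830 = 0.9170

P(not A) = 0.9170


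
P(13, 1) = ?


P(13,1) = 13!/12!
= 6227020800/479001600
= 13

P(13,1) = 13


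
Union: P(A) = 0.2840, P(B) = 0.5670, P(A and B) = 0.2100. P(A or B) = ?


P(A∪B) = 0.2840 + 0.5670 - 0.2100
= 0.8510 - 0.2100
= 0.6410

P(A∪B) = 0.6410


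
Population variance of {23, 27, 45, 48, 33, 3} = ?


Mean = 29.8333
Squared deviations: 46.6944, 8.0278, 230.0278, 330.0278, 10.0278, 720.0278
Sum = 1344.8333
Variance = 1344.8333/6 = 224.1389

Variance = 224.1389


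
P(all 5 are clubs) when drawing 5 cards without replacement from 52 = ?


P(all clubs) = (13/52) × (12/51) × (11/50) × (10/49) × (9/48)
= 0.0005

P = 0.0005


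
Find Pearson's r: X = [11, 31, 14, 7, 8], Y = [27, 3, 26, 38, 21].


Mean X = 14.2000, Mean Y = 23.0000
SD X = 8.749857, SD Y = 11.436783
Cov = -89.000000
r = -89.000000/(8.749857*11.436783) = -0.8894

r = -0.8894


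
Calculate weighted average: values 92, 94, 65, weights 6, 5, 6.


Numerator = 92*6 + 94*5 + 65*6 = 1412
Denominator = 6 + 5 + 6 = 17
WM = 1412/17 = 83.0588

WM = 83.0588


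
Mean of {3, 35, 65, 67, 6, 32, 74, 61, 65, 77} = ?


Sum = 3 + 35 + 65 + 67 + 6 + 32 + 74 + 61 + 65 + 77 = 485
n = 10
Mean = 485/10 = 48.5000

Mean = 48.5000


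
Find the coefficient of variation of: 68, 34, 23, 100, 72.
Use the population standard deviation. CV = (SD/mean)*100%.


Mean = 59.4000
SD = 27.7532
CV = (27.7532/59.4000)*100 = 46.7226%

CV = 46.7226%


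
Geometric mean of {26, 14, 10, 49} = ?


Product = 26 × 14 × 10 × 49 = 178360
GM = 178360^(1/4) = 20.5506

GM = 20.5506


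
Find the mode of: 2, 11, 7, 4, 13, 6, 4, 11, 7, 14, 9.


Frequencies: 2:1, 4:2, 6:1, 7:2, 9:1, 11:2, 13:1, 14:1
Max frequency = 2
Mode = 4, 7, 11

Mode = 4, 7, 11


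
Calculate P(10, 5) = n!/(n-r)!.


P(10,5) = 10!/5!
= 3628800/120
= 30240

P(10,5) = 30240


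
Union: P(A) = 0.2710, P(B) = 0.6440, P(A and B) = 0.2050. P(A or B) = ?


P(A∪B) = 0.2710 + 0.6440 - 0.2050
= 0.9150 - 0.2050
= 0.7100

P(A∪B) = 0.7100


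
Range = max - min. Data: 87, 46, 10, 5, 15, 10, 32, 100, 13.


Max = 100, Min = 5
Range = 100 - 5 = 95

Range = 95


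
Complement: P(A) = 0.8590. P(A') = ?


P(not A) = 1 - 0.8590 = 0.1410

P(not A) = 0.1410


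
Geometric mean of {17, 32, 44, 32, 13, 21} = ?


Product = 17 × 32 × 44 × 32 × 13 × 21 = 209104896
GM = 209104896^(1/6) = 24.3628

GM = 24.3628


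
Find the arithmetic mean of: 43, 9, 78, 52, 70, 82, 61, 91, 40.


Sum = 43 + 9 + 78 + 52 + 70 + 82 + 61 + 91 + 40 = 526
n = 9
Mean = 526/9 = 58.4444

Mean = 58.4444


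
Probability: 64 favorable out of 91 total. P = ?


P = 64/91 = 0.7033

P = 0.7033


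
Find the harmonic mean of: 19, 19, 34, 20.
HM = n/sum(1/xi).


Sum of reciprocals = 1/19 + 1/19 + 1/34 + 1/20 = 0.184675
HM = 4/0.184675 = 21.6597

HM = 21.6597


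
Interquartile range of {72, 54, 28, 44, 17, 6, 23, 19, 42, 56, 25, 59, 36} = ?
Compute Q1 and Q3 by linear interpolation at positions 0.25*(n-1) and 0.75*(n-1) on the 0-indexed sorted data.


Sorted: 6, 17, 19, 23, 25, 28, 36, 42, 44, 54, 56, 59, 72
Q1 (25th %ile) = 23.0000
Q3 (75th %ile) = 54.0000
IQR = 54.0000 - 23.0000 = 31.0000

IQR = 31.0000


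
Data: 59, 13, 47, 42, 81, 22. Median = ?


Sorted: 13, 22, 42, 47, 59, 81
n = 6 (even)
Middle values: 42 and 47
Median = (42+47)/2 = 44.5000

Median = 44.5000


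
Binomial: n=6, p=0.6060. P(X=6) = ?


C(6,6) = 1
p^6 = 0.049526
(1-p)^0 = 1.000000
P = 1 * 0.049526 * 1.000000 = 0.0495

P(X=6) = 0.0495


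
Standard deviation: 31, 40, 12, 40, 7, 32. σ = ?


Mean = 27.0000
Variance = 167.3333
SD = sqrt(167.3333) = 12.9357

SD = 12.9357


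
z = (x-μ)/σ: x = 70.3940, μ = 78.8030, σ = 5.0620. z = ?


z = (70.3940 - 78.8030)/5.0620
= -8.4090/5.0620
= -1.6612

z = -1.6612


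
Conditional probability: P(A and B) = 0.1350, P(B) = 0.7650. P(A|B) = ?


P(A|B) = 0.1350/0.7650 = 0.1765

P(A|B) = 0.1765


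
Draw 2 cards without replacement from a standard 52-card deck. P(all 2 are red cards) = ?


P(all red cards) = (26/52) × (25/51)
= 0.2451

P = 0.2451


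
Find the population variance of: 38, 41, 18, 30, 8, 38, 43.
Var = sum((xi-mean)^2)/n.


Mean = 30.8571
Squared deviations: 51.0204, 102.8776, 165.3061, 0.7347, 522.4490, 51.0204, 147.4490
Sum = 1040.8571
Variance = 1040.8571/7 = 148.6939

Variance = 148.6939


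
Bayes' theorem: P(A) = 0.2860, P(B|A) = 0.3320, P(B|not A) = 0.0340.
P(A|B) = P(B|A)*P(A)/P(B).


P(B) = P(B|A)*P(A) + P(B|A')*P(A')
= 0.3320*0.2860 + 0.0340*0.7140
= 0.094952 + 0.024276 = 0.119228
P(A|B) = 0.094952/0.119228 = 0.7964

P(A|B) = 0.7964


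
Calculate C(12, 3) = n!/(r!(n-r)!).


C(12,3) = 12!/(3! × 9!)
= 479001600/(6 × 362880)
= 220

C(12,3) = 220


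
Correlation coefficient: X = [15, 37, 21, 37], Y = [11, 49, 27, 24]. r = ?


Mean X = 27.5000, Mean Y = 27.7500
SD X = 9.733961, SD Y = 13.663363
Cov = 95.125000
r = 95.125000/(9.733961*13.663363) = 0.7152

r = 0.7152


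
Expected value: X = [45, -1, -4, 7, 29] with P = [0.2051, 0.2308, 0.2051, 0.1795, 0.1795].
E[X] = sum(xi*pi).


E[X] = 45*0.2051 - 1*0.2308 - 4*0.2051 + 7*0.1795 + 29*0.1795
= 9.2295 - 0.2308 - 0.8204 + 1.2565 + 5.2055
= 14.6403

E[X] = 14.6403


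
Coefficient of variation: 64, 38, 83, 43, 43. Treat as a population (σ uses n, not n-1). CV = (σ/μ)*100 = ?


Mean = 54.2000
SD = 16.9635
CV = (16.9635/54.2000)*100 = 31.2980%

CV = 31.2980%
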